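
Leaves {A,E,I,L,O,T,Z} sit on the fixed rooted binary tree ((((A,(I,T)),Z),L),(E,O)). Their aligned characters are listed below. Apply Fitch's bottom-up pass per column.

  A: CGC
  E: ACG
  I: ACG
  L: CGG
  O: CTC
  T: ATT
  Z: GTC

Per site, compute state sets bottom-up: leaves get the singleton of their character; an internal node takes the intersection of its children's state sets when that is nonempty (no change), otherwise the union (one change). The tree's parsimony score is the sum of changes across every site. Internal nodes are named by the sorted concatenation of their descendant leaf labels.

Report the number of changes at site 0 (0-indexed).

IT@0: {A} ∩ {A} = {A} (intersection, +0)
AIT@0: {C} ∪ {A} = {A,C} (union, +1)
AITZ@0: {A,C} ∪ {G} = {A,C,G} (union, +1)
AILTZ@0: {A,C,G} ∩ {C} = {C} (intersection, +0)
EO@0: {A} ∪ {C} = {A,C} (union, +1)
AEILOTZ@0: {C} ∩ {A,C} = {C} (intersection, +0)
IT@1: {C} ∪ {T} = {C,T} (union, +1)
AIT@1: {G} ∪ {C,T} = {C,G,T} (union, +1)
AITZ@1: {C,G,T} ∩ {T} = {T} (intersection, +0)
AILTZ@1: {T} ∪ {G} = {G,T} (union, +1)
EO@1: {C} ∪ {T} = {C,T} (union, +1)
AEILOTZ@1: {G,T} ∩ {C,T} = {T} (intersection, +0)
IT@2: {G} ∪ {T} = {G,T} (union, +1)
AIT@2: {C} ∪ {G,T} = {C,G,T} (union, +1)
AITZ@2: {C,G,T} ∩ {C} = {C} (intersection, +0)
AILTZ@2: {C} ∪ {G} = {C,G} (union, +1)
EO@2: {G} ∪ {C} = {C,G} (union, +1)
AEILOTZ@2: {C,G} ∩ {C,G} = {C,G} (intersection, +0)
per-site changes: [3, 4, 4]; total = 11

3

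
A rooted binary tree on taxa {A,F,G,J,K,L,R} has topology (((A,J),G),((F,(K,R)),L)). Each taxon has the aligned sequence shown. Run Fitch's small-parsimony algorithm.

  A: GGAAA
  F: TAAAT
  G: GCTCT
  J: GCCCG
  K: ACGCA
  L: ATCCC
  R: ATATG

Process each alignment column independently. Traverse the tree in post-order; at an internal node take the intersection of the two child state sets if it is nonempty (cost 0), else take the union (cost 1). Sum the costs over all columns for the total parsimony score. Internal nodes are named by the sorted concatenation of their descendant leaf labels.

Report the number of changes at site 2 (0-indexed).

4

AJ@0: {G} ∩ {G} = {G} (intersection, +0)
AGJ@0: {G} ∩ {G} = {G} (intersection, +0)
KR@0: {A} ∩ {A} = {A} (intersection, +0)
FKR@0: {T} ∪ {A} = {A,T} (union, +1)
FKLR@0: {A,T} ∩ {A} = {A} (intersection, +0)
AFGJKLR@0: {G} ∪ {A} = {A,G} (union, +1)
AJ@1: {G} ∪ {C} = {C,G} (union, +1)
AGJ@1: {C,G} ∩ {C} = {C} (intersection, +0)
KR@1: {C} ∪ {T} = {C,T} (union, +1)
FKR@1: {A} ∪ {C,T} = {A,C,T} (union, +1)
FKLR@1: {A,C,T} ∩ {T} = {T} (intersection, +0)
AFGJKLR@1: {C} ∪ {T} = {C,T} (union, +1)
AJ@2: {A} ∪ {C} = {A,C} (union, +1)
AGJ@2: {A,C} ∪ {T} = {A,C,T} (union, +1)
KR@2: {G} ∪ {A} = {A,G} (union, +1)
FKR@2: {A} ∩ {A,G} = {A} (intersection, +0)
FKLR@2: {A} ∪ {C} = {A,C} (union, +1)
AFGJKLR@2: {A,C,T} ∩ {A,C} = {A,C} (intersection, +0)
AJ@3: {A} ∪ {C} = {A,C} (union, +1)
AGJ@3: {A,C} ∩ {C} = {C} (intersection, +0)
KR@3: {C} ∪ {T} = {C,T} (union, +1)
FKR@3: {A} ∪ {C,T} = {A,C,T} (union, +1)
FKLR@3: {A,C,T} ∩ {C} = {C} (intersection, +0)
AFGJKLR@3: {C} ∩ {C} = {C} (intersection, +0)
AJ@4: {A} ∪ {G} = {A,G} (union, +1)
AGJ@4: {A,G} ∪ {T} = {A,G,T} (union, +1)
KR@4: {A} ∪ {G} = {A,G} (union, +1)
FKR@4: {T} ∪ {A,G} = {A,G,T} (union, +1)
FKLR@4: {A,G,T} ∪ {C} = {A,C,G,T} (union, +1)
AFGJKLR@4: {A,G,T} ∩ {A,C,G,T} = {A,G,T} (intersection, +0)
per-site changes: [2, 4, 4, 3, 5]; total = 18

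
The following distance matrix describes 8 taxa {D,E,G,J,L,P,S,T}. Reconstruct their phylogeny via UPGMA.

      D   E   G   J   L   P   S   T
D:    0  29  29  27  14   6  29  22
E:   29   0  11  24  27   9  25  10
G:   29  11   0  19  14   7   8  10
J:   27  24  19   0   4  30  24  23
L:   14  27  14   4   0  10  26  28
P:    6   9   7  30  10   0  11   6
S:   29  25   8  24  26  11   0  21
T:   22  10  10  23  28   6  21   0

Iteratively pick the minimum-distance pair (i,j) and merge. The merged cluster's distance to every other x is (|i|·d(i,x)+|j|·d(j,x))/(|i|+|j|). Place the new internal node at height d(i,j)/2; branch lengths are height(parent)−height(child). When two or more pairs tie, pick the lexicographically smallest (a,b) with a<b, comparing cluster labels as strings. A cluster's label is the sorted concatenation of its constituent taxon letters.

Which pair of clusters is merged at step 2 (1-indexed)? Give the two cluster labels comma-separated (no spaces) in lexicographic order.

D,P

iteration 1: select J,L (d=4); attach at lengths (2, 2); label the merged cluster JL
  updated: d(D,JL)=41/2, d(E,JL)=51/2, d(G,JL)=33/2, d(JL,P)=20, d(JL,S)=25, d(JL,T)=51/2
iteration 2: select D,P (d=6); attach at lengths (3, 3); label the merged cluster DP
  updated: d(DP,E)=19, d(DP,G)=18, d(DP,JL)=81/4, d(DP,S)=20, d(DP,T)=14
iteration 3: select G,S (d=8); attach at lengths (4, 4); label the merged cluster GS
  updated: d(DP,GS)=19, d(E,GS)=18, d(GS,JL)=83/4, d(GS,T)=31/2
iteration 4: select E,T (d=10); attach at lengths (5, 5); label the merged cluster ET
  updated: d(DP,ET)=33/2, d(ET,GS)=67/4, d(ET,JL)=51/2
iteration 5: select DP,ET (d=33/2); attach at lengths (21/4, 13/4); label the merged cluster DEPT
  updated: d(DEPT,GS)=143/8, d(DEPT,JL)=183/8
iteration 6: select DEPT,GS (d=143/8); attach at lengths (11/16, 79/16); label the merged cluster DEGPST
  updated: d(DEGPST,JL)=133/6
iteration 7: select DEGPST,JL (d=133/6); attach at lengths (103/48, 109/12); label the merged cluster DEGJLPST
final tree: ((((D:3,P:3):21/4,(E:5,T:5):13/4):11/16,(G:4,S:4):79/16):103/48,(J:2,L:2):109/12)
total length: 2561/48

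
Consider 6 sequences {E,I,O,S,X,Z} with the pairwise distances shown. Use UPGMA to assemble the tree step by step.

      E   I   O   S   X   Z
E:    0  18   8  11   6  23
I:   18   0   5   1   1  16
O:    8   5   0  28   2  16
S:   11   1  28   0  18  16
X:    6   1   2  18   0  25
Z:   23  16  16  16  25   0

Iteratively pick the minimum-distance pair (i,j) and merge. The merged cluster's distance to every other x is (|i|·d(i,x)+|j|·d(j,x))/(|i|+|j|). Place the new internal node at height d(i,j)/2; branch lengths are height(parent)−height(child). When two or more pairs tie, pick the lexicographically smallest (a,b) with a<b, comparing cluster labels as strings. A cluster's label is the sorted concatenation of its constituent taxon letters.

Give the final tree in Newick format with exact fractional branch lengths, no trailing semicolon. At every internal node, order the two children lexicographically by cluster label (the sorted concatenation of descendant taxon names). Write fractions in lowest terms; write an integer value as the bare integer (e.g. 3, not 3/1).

iteration 1: select I,S (d=1); attach at lengths (1/2, 1/2); label the merged cluster IS
  updated: d(E,IS)=29/2, d(IS,O)=33/2, d(IS,X)=19/2, d(IS,Z)=16
iteration 2: select O,X (d=2); attach at lengths (1, 1); label the merged cluster OX
  updated: d(E,OX)=7, d(IS,OX)=13, d(OX,Z)=41/2
iteration 3: select E,OX (d=7); attach at lengths (7/2, 5/2); label the merged cluster EOX
  updated: d(EOX,IS)=27/2, d(EOX,Z)=64/3
iteration 4: select EOX,IS (d=27/2); attach at lengths (13/4, 25/4); label the merged cluster EIOSX
  updated: d(EIOSX,Z)=96/5
iteration 5: select EIOSX,Z (d=96/5); attach at lengths (57/20, 48/5); label the merged cluster EIOSXZ
final tree: (((E:7/2,(O:1,X:1):5/2):13/4,(I:1/2,S:1/2):25/4):57/20,Z:48/5)
total length: 619/20

(((E:7/2,(O:1,X:1):5/2):13/4,(I:1/2,S:1/2):25/4):57/20,Z:48/5)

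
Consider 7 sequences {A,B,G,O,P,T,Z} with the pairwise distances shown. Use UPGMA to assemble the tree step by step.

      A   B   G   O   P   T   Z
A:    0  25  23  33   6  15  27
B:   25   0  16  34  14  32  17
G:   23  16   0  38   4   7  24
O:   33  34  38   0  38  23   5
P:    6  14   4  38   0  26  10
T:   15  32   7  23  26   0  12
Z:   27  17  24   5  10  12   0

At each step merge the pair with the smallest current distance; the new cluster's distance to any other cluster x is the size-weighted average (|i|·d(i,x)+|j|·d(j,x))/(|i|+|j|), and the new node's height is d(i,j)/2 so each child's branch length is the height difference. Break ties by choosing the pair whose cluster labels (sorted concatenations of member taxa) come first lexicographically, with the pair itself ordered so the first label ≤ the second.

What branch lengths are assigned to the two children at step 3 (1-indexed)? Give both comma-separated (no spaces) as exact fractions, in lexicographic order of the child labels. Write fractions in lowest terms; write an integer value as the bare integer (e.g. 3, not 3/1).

step 1: merge (G,P) at d=4; branch lengths G→2, P→2; new cluster GP
  updated: d(A,GP)=29/2, d(B,GP)=15, d(GP,O)=38, d(GP,T)=33/2, d(GP,Z)=17
step 2: merge (O,Z) at d=5; branch lengths O→5/2, Z→5/2; new cluster OZ
  updated: d(A,OZ)=30, d(B,OZ)=51/2, d(GP,OZ)=55/2, d(OZ,T)=35/2
step 3: merge (A,GP) at d=29/2; branch lengths A→29/4, GP→21/4; new cluster AGP
  updated: d(AGP,B)=55/3, d(AGP,OZ)=85/3, d(AGP,T)=16
step 4: merge (AGP,T) at d=16; branch lengths AGP→3/4, T→8; new cluster AGPT
  updated: d(AGPT,B)=87/4, d(AGPT,OZ)=205/8
step 5: merge (AGPT,B) at d=87/4; branch lengths AGPT→23/8, B→87/8; new cluster ABGPT
  updated: d(ABGPT,OZ)=128/5
step 6: merge (ABGPT,OZ) at d=128/5; branch lengths ABGPT→77/40, OZ→103/10; new cluster ABGOPTZ
final tree: ((((A:29/4,(G:2,P:2):21/4):3/4,T:8):23/8,B:87/8):77/40,(O:5/2,Z:5/2):103/10)
total length: 2249/40

29/4,21/4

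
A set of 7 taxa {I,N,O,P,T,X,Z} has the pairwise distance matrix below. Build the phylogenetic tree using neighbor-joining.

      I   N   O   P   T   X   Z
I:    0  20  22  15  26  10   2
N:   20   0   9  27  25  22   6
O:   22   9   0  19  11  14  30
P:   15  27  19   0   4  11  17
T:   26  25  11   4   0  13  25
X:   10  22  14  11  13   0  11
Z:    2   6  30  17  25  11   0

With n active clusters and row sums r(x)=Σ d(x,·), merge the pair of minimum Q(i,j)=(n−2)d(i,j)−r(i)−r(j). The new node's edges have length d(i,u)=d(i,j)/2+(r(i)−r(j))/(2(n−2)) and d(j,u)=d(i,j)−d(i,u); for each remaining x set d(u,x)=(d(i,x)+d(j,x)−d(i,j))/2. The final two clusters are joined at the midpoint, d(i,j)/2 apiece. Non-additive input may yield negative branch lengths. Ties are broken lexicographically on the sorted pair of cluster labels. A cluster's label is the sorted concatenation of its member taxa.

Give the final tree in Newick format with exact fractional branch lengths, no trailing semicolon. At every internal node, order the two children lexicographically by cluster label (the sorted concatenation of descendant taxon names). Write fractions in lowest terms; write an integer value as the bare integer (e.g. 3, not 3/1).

step 1: merge (P,T) at d=4, Q=-177; branch lengths P→9/10, T→31/10; new cluster PT
  updated: d(I,PT)=37/2, d(N,PT)=24, d(O,PT)=13, d(PT,X)=10, d(PT,Z)=19
step 2: merge (N,O) at d=9, Q=-133; branch lengths N→29/8, O→43/8; new cluster NO
  updated: d(I,NO)=33/2, d(NO,PT)=14, d(NO,X)=27/2, d(NO,Z)=27/2
step 3: merge (I,Z) at d=2, Q=-173/2; branch lengths I→5/4, Z→3/4; new cluster IZ
  updated: d(IZ,NO)=14, d(IZ,PT)=71/4, d(IZ,X)=19/2
step 4: merge (IZ,X) at d=19/2, Q=-221/4; branch lengths IZ→109/16, X→43/16; new cluster IXZ
  updated: d(IXZ,NO)=9, d(IXZ,PT)=73/8
step 5: merge (IXZ,NO) at d=9, Q=-257/8; branch lengths IXZ→33/16, NO→111/16; new cluster INOXZ
  updated: d(INOXZ,PT)=113/16
step 6: merge (INOXZ,PT) at d=113/16; branch lengths INOXZ→113/32, PT→113/32; new cluster INOPTXZ
final tree: ((((I:5/4,Z:3/4):109/16,X:43/16):33/16,(N:29/8,O:43/8):111/16):113/32,(P:9/10,T:31/10):113/32)
total length: 649/16

((((I:5/4,Z:3/4):109/16,X:43/16):33/16,(N:29/8,O:43/8):111/16):113/32,(P:9/10,T:31/10):113/32)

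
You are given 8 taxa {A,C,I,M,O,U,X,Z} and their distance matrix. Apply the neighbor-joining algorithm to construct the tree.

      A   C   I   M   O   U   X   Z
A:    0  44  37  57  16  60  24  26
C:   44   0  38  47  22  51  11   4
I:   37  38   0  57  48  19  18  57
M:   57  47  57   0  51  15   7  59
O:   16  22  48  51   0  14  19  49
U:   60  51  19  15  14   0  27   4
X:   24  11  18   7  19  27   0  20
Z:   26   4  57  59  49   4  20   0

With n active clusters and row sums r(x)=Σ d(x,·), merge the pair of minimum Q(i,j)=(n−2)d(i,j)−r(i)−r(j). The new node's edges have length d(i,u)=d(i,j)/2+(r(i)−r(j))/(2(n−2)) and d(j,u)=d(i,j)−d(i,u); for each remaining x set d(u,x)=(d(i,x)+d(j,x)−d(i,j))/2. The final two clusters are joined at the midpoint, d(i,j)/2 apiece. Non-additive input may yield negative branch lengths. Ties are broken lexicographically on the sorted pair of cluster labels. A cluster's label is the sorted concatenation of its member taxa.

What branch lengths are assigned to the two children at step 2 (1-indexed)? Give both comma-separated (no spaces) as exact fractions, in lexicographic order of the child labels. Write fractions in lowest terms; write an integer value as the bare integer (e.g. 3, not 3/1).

1. join C+Z (d=4, Q=-412) ⇒ CZ; edges |C|=11/6, |Z|=13/6
  updated: d(A,CZ)=33, d(CZ,I)=91/2, d(CZ,M)=51, d(CZ,O)=67/2, d(CZ,U)=51/2, d(CZ,X)=27/2
2. join A+O (d=16, Q=-657/2) ⇒ AO; edges |A|=251/20, |O|=69/20
  updated: d(AO,CZ)=101/4, d(AO,I)=69/2, d(AO,M)=46, d(AO,U)=29, d(AO,X)=27/2
3. join M+U (d=15, Q=-463/2) ⇒ MU; edges |M|=241/16, |U|=-1/16
  updated: d(AO,MU)=30, d(CZ,MU)=123/4, d(I,MU)=61/2, d(MU,X)=19/2
4. join AO+CZ (d=101/4, Q=-285/2) ⇒ ACOZ; edges |AO|=32/3, |CZ|=175/12
  updated: d(ACOZ,I)=219/8, d(ACOZ,MU)=71/4, d(ACOZ,X)=7/8
5. join ACOZ+X (d=7/8, Q=-581/8) ⇒ ACOXZ; edges |ACOZ|=155/32, |X|=-127/32
  updated: d(ACOXZ,I)=89/4, d(ACOXZ,MU)=211/16
6. join ACOXZ+I (d=89/4, Q=-1055/16) ⇒ ACIOXZ; edges |ACOXZ|=79/32, |I|=633/32
  updated: d(ACIOXZ,MU)=343/32
7. join ACIOXZ+MU (d=343/32) ⇒ ACIMOUXZ; edges |ACIOXZ|=343/64, |MU|=343/64
final tree: (((((A:251/20,O:69/20):32/3,(C:11/6,Z:13/6):175/12):155/32,X:-127/32):79/32,I:633/32):343/64,(M:241/16,U:-1/16):343/64)
total length: 3011/32

251/20,69/20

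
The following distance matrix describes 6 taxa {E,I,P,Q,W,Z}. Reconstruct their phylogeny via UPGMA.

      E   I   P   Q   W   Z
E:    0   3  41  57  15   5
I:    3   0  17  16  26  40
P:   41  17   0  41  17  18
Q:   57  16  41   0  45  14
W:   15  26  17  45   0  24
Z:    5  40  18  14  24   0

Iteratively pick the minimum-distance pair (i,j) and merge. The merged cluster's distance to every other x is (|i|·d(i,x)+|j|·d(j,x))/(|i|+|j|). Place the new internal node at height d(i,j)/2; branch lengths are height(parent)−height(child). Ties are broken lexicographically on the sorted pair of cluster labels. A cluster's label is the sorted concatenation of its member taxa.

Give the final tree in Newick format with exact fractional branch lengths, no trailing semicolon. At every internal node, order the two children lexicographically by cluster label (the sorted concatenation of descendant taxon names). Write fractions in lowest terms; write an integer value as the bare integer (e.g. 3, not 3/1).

iteration 1: select E,I (d=3); attach at lengths (3/2, 3/2); label the merged cluster EI
  updated: d(EI,P)=29, d(EI,Q)=73/2, d(EI,W)=41/2, d(EI,Z)=45/2
iteration 2: select Q,Z (d=14); attach at lengths (7, 7); label the merged cluster QZ
  updated: d(EI,QZ)=59/2, d(P,QZ)=59/2, d(QZ,W)=69/2
iteration 3: select P,W (d=17); attach at lengths (17/2, 17/2); label the merged cluster PW
  updated: d(EI,PW)=99/4, d(PW,QZ)=32
iteration 4: select EI,PW (d=99/4); attach at lengths (87/8, 31/8); label the merged cluster EIPW
  updated: d(EIPW,QZ)=123/4
iteration 5: select EIPW,QZ (d=123/4); attach at lengths (3, 67/8); label the merged cluster EIPQWZ
final tree: (((E:3/2,I:3/2):87/8,(P:17/2,W:17/2):31/8):3,(Q:7,Z:7):67/8)
total length: 481/8

(((E:3/2,I:3/2):87/8,(P:17/2,W:17/2):31/8):3,(Q:7,Z:7):67/8)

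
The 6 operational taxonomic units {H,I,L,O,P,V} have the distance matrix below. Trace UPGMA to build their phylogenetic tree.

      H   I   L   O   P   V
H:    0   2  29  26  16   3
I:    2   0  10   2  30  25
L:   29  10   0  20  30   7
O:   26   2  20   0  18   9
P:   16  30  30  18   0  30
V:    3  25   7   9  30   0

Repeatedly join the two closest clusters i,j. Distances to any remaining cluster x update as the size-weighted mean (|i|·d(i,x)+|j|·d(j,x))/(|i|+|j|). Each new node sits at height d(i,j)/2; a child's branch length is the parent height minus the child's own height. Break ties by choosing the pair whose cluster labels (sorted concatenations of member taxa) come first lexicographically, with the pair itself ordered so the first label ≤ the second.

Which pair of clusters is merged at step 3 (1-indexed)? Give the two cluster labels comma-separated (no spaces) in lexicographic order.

HI,O

iteration 1: select H,I (d=2); attach at lengths (1, 1); label the merged cluster HI
  updated: d(HI,L)=39/2, d(HI,O)=14, d(HI,P)=23, d(HI,V)=14
iteration 2: select L,V (d=7); attach at lengths (7/2, 7/2); label the merged cluster LV
  updated: d(HI,LV)=67/4, d(LV,O)=29/2, d(LV,P)=30
iteration 3: select HI,O (d=14); attach at lengths (6, 7); label the merged cluster HIO
  updated: d(HIO,LV)=16, d(HIO,P)=64/3
iteration 4: select HIO,LV (d=16); attach at lengths (1, 9/2); label the merged cluster HILOV
  updated: d(HILOV,P)=124/5
iteration 5: select HILOV,P (d=124/5); attach at lengths (22/5, 62/5); label the merged cluster HILOPV
final tree: ((((H:1,I:1):6,O:7):1,(L:7/2,V:7/2):9/2):22/5,P:62/5)
total length: 443/10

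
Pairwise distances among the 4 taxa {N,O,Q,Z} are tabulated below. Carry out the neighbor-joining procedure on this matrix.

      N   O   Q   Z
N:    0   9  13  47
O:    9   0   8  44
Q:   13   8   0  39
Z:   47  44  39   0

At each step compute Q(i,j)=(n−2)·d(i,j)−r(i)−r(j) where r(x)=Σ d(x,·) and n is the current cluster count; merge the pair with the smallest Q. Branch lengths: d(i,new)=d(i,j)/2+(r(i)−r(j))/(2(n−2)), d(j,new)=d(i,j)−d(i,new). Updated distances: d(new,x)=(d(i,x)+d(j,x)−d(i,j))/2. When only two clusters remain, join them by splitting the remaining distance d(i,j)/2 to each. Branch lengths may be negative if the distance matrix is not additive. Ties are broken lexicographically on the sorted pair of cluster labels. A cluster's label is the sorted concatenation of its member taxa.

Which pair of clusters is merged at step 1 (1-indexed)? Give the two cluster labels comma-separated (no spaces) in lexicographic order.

N,O

step 1: merge (N,O) at d=9, Q=-112; branch lengths N→13/2, O→5/2; new cluster NO
  updated: d(NO,Q)=6, d(NO,Z)=41
step 2: merge (NO,Q) at d=6, Q=-86; branch lengths NO→4, Q→2; new cluster NOQ
  updated: d(NOQ,Z)=37
step 3: merge (NOQ,Z) at d=37; branch lengths NOQ→37/2, Z→37/2; new cluster NOQZ
final tree: (((N:13/2,O:5/2):4,Q:2):37/2,Z:37/2)
total length: 52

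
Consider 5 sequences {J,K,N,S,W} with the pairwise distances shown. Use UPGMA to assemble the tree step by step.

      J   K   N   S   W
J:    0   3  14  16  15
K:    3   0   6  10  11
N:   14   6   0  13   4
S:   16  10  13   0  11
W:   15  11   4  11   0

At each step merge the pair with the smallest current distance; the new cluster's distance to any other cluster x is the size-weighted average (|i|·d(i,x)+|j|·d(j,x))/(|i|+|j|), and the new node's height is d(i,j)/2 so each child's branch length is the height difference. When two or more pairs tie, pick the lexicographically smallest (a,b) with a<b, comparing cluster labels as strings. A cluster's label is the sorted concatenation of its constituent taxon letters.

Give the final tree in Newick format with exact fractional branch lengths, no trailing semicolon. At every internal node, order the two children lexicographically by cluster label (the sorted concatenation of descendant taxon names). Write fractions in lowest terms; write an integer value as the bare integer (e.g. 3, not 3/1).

(((J:3/2,K:3/2):17/4,(N:2,W:2):15/4):1/2,S:25/4)

1. join J+K (d=3) ⇒ JK; edges |J|=3/2, |K|=3/2
  updated: d(JK,N)=10, d(JK,S)=13, d(JK,W)=13
2. join N+W (d=4) ⇒ NW; edges |N|=2, |W|=2
  updated: d(JK,NW)=23/2, d(NW,S)=12
3. join JK+NW (d=23/2) ⇒ JKNW; edges |JK|=17/4, |NW|=15/4
  updated: d(JKNW,S)=25/2
4. join JKNW+S (d=25/2) ⇒ JKNSW; edges |JKNW|=1/2, |S|=25/4
final tree: (((J:3/2,K:3/2):17/4,(N:2,W:2):15/4):1/2,S:25/4)
total length: 87/4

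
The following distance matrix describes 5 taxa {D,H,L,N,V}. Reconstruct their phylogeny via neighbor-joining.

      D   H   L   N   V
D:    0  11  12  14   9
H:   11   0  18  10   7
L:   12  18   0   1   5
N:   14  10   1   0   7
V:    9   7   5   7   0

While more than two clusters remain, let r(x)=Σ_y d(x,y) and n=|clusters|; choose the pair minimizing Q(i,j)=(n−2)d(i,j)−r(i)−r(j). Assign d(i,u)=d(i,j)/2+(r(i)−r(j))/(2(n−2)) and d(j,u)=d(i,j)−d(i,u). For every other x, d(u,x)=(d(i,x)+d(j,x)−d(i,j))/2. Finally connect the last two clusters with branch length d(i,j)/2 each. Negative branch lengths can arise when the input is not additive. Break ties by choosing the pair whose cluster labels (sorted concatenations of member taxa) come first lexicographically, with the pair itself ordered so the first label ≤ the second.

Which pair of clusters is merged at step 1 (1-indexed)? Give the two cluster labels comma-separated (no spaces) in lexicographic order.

step 1: merge (L,N) at d=1, Q=-65; branch lengths L→7/6, N→-1/6; new cluster LN
  updated: d(D,LN)=25/2, d(H,LN)=27/2, d(LN,V)=11/2
step 2: merge (D,H) at d=11, Q=-42; branch lengths D→23/4, H→21/4; new cluster DH
  updated: d(DH,LN)=15/2, d(DH,V)=5/2
step 3: merge (DH,LN) at d=15/2, Q=-31/2; branch lengths DH→9/4, LN→21/4; new cluster DHLN
  updated: d(DHLN,V)=1/4
step 4: merge (DHLN,V) at d=1/4; branch lengths DHLN→1/8, V→1/8; new cluster DHLNV
final tree: (((D:23/4,H:21/4):9/4,(L:7/6,N:-1/6):21/4):1/8,V:1/8)
total length: 79/4

L,N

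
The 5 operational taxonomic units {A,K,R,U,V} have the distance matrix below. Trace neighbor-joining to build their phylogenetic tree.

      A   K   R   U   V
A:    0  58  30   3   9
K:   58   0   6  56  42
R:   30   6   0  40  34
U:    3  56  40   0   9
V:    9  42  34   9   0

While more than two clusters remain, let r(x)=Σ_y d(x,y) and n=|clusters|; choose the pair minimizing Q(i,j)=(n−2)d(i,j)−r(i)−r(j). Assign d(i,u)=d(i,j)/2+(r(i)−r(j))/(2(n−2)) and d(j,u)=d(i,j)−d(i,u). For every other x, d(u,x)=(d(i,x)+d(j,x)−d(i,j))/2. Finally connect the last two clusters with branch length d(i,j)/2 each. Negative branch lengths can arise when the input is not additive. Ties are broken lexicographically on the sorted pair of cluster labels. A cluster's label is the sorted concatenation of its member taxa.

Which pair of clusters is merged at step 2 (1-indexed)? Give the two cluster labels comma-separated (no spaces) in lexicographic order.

1. join K+R (d=6, Q=-254) ⇒ KR; edges |K|=35/3, |R|=-17/3
  updated: d(A,KR)=41, d(KR,U)=45, d(KR,V)=35
2. join A+U (d=3, Q=-104) ⇒ AU; edges |A|=1/2, |U|=5/2
  updated: d(AU,KR)=83/2, d(AU,V)=15/2
3. join AU+KR (d=83/2, Q=-84) ⇒ AKRU; edges |AU|=7, |KR|=69/2
  updated: d(AKRU,V)=1/2
4. join AKRU+V (d=1/2) ⇒ AKRUV; edges |AKRU|=1/4, |V|=1/4
final tree: (((A:1/2,U:5/2):7,(K:35/3,R:-17/3):69/2):1/4,V:1/4)
total length: 51

A,U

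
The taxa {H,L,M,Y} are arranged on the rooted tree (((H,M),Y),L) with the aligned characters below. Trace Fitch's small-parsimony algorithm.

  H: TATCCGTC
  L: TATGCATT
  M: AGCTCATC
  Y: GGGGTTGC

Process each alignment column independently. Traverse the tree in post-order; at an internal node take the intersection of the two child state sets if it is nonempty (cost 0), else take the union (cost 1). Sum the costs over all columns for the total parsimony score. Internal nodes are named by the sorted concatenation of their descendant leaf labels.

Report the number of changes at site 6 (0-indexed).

site 0, node HM: H={T} ∪ M={A} → {A,T} (+1)
site 0, node HMY: HM={A,T} ∪ Y={G} → {A,G,T} (+1)
site 0, node HLMY: HMY={A,G,T} ∩ L={T} → {T} (+0)
site 1, node HM: H={A} ∪ M={G} → {A,G} (+1)
site 1, node HMY: HM={A,G} ∩ Y={G} → {G} (+0)
site 1, node HLMY: HMY={G} ∪ L={A} → {A,G} (+1)
site 2, node HM: H={T} ∪ M={C} → {C,T} (+1)
site 2, node HMY: HM={C,T} ∪ Y={G} → {C,G,T} (+1)
site 2, node HLMY: HMY={C,G,T} ∩ L={T} → {T} (+0)
site 3, node HM: H={C} ∪ M={T} → {C,T} (+1)
site 3, node HMY: HM={C,T} ∪ Y={G} → {C,G,T} (+1)
site 3, node HLMY: HMY={C,G,T} ∩ L={G} → {G} (+0)
site 4, node HM: H={C} ∩ M={C} → {C} (+0)
site 4, node HMY: HM={C} ∪ Y={T} → {C,T} (+1)
site 4, node HLMY: HMY={C,T} ∩ L={C} → {C} (+0)
site 5, node HM: H={G} ∪ M={A} → {A,G} (+1)
site 5, node HMY: HM={A,G} ∪ Y={T} → {A,G,T} (+1)
site 5, node HLMY: HMY={A,G,T} ∩ L={A} → {A} (+0)
site 6, node HM: H={T} ∩ M={T} → {T} (+0)
site 6, node HMY: HM={T} ∪ Y={G} → {G,T} (+1)
site 6, node HLMY: HMY={G,T} ∩ L={T} → {T} (+0)
site 7, node HM: H={C} ∩ M={C} → {C} (+0)
site 7, node HMY: HM={C} ∩ Y={C} → {C} (+0)
site 7, node HLMY: HMY={C} ∪ L={T} → {C,T} (+1)
per-site changes: [2, 2, 2, 2, 1, 2, 1, 1]; total = 13

1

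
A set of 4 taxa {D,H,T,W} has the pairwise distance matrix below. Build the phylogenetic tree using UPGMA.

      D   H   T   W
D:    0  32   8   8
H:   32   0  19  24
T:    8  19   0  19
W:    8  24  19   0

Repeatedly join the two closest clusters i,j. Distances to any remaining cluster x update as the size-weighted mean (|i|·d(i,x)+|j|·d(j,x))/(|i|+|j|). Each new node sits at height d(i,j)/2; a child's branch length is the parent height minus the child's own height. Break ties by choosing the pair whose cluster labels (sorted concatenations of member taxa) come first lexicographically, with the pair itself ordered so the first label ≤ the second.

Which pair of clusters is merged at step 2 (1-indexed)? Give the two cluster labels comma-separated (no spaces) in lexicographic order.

DT,W

iteration 1: select D,T (d=8); attach at lengths (4, 4); label the merged cluster DT
  updated: d(DT,H)=51/2, d(DT,W)=27/2
iteration 2: select DT,W (d=27/2); attach at lengths (11/4, 27/4); label the merged cluster DTW
  updated: d(DTW,H)=25
iteration 3: select DTW,H (d=25); attach at lengths (23/4, 25/2); label the merged cluster DHTW
final tree: (((D:4,T:4):11/4,W:27/4):23/4,H:25/2)
total length: 143/4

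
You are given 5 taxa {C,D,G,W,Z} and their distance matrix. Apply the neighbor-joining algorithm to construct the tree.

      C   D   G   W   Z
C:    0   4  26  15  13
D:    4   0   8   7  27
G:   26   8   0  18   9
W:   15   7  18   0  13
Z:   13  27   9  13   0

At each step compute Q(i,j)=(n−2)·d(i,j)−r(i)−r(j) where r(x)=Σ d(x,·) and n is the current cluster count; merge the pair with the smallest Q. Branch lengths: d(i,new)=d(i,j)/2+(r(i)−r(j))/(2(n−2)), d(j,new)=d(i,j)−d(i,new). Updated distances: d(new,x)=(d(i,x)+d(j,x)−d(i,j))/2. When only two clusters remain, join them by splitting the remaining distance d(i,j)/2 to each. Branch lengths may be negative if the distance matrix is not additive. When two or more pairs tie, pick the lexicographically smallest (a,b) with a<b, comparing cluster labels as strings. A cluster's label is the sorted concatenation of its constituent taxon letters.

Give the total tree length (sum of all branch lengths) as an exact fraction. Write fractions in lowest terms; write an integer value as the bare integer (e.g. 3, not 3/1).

29

1. join G+Z (d=9, Q=-96) ⇒ GZ; edges |G|=13/3, |Z|=14/3
  updated: d(C,GZ)=15, d(D,GZ)=13, d(GZ,W)=11
2. join C+D (d=4, Q=-50) ⇒ CD; edges |C|=9/2, |D|=-1/2
  updated: d(CD,GZ)=12, d(CD,W)=9
3. join CD+GZ (d=12, Q=-32) ⇒ CDGZ; edges |CD|=5, |GZ|=7
  updated: d(CDGZ,W)=4
4. join CDGZ+W (d=4) ⇒ CDGWZ; edges |CDGZ|=2, |W|=2
final tree: (((C:9/2,D:-1/2):5,(G:13/3,Z:14/3):7):2,W:2)
total length: 29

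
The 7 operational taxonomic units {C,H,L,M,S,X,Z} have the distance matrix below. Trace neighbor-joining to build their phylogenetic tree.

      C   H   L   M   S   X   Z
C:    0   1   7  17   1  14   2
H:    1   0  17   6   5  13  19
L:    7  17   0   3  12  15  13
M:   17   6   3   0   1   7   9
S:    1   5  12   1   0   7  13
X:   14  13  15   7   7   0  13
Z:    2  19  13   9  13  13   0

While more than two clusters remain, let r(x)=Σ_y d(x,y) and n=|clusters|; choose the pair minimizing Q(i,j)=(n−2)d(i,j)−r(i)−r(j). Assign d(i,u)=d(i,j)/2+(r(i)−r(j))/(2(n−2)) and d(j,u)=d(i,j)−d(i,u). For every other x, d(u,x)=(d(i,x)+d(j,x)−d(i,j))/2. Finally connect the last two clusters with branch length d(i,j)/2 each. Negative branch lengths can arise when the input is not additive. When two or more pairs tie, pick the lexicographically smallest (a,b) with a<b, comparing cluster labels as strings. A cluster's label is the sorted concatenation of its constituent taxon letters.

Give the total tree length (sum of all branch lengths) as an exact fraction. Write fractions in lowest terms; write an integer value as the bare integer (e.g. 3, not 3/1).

409/16

step 1: merge (C,Z) at d=2, Q=-101; branch lengths C→-17/10, Z→37/10; new cluster CZ
  updated: d(CZ,H)=9, d(CZ,L)=9, d(CZ,M)=12, d(CZ,S)=6, d(CZ,X)=25/2
step 2: merge (L,M) at d=3, Q=-73; branch lengths L→39/8, M→-15/8; new cluster LM
  updated: d(CZ,LM)=9, d(H,LM)=10, d(LM,S)=5, d(LM,X)=19/2
step 3: merge (LM,X) at d=19/2, Q=-47; branch lengths LM→10/3, X→37/6; new cluster LMX
  updated: d(CZ,LMX)=6, d(H,LMX)=27/4, d(LMX,S)=5/4
step 4: merge (CZ,H) at d=9, Q=-95/4; branch lengths CZ→73/16, H→71/16; new cluster CHZ
  updated: d(CHZ,LMX)=15/8, d(CHZ,S)=1
step 5: merge (CHZ,LMX) at d=15/8, Q=-33/8; branch lengths CHZ→13/16, LMX→17/16; new cluster CHLMXZ
  updated: d(CHLMXZ,S)=3/16
step 6: merge (CHLMXZ,S) at d=3/16; branch lengths CHLMXZ→3/32, S→3/32; new cluster CHLMSXZ
final tree: ((((C:-17/10,Z:37/10):73/16,H:71/16):13/16,((L:39/8,M:-15/8):10/3,X:37/6):17/16):3/32,S:3/32)
total length: 409/16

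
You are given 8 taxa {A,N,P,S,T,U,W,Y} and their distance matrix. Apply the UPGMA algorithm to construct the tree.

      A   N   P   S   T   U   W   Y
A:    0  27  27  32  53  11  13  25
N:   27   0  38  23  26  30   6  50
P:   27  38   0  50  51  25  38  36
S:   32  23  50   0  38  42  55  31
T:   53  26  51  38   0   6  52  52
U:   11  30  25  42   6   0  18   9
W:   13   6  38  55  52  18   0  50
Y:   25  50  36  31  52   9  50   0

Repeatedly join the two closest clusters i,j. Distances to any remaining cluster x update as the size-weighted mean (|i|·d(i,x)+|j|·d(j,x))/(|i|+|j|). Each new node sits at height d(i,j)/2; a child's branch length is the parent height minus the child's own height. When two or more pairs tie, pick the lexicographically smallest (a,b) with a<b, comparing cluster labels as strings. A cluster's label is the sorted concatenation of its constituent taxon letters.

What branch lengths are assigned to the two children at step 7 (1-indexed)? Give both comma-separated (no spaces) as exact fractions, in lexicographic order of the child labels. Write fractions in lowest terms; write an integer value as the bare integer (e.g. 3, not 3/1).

iteration 1: select N,W (d=6); attach at lengths (3, 3); label the merged cluster NW
  updated: d(A,NW)=20, d(NW,P)=38, d(NW,S)=39, d(NW,T)=39, d(NW,U)=24, d(NW,Y)=50
iteration 2: select T,U (d=6); attach at lengths (3, 3); label the merged cluster TU
  updated: d(A,TU)=32, d(NW,TU)=63/2, d(P,TU)=38, d(S,TU)=40, d(TU,Y)=61/2
iteration 3: select A,NW (d=20); attach at lengths (10, 7); label the merged cluster ANW
  updated: d(ANW,P)=103/3, d(ANW,S)=110/3, d(ANW,TU)=95/3, d(ANW,Y)=125/3
iteration 4: select TU,Y (d=61/2); attach at lengths (49/4, 61/4); label the merged cluster TUY
  updated: d(ANW,TUY)=35, d(P,TUY)=112/3, d(S,TUY)=37
iteration 5: select ANW,P (d=103/3); attach at lengths (43/6, 103/6); label the merged cluster ANPW
  updated: d(ANPW,S)=40, d(ANPW,TUY)=427/12
iteration 6: select ANPW,TUY (d=427/12); attach at lengths (5/8, 61/24); label the merged cluster ANPTUWY
  updated: d(ANPTUWY,S)=271/7
iteration 7: select ANPTUWY,S (d=271/7); attach at lengths (263/168, 271/14); label the merged cluster ANPSTUWY
final tree: ((((A:10,(N:3,W:3):7):43/6,P:103/6):5/8,((T:3,U:3):49/4,Y:61/4):61/24):263/168,S:271/14)
total length: 17627/168

263/168,271/14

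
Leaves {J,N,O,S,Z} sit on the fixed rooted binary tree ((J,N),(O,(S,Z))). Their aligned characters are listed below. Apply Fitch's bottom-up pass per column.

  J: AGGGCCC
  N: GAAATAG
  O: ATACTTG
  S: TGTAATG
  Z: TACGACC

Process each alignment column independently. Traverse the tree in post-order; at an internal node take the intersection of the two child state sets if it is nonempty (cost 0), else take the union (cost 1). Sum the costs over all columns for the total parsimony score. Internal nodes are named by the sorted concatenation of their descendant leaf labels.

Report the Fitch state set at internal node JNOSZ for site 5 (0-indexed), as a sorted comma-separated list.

JN@0: {A} ∪ {G} = {A,G} (union, +1)
SZ@0: {T} ∩ {T} = {T} (intersection, +0)
OSZ@0: {A} ∪ {T} = {A,T} (union, +1)
JNOSZ@0: {A,G} ∩ {A,T} = {A} (intersection, +0)
JN@1: {G} ∪ {A} = {A,G} (union, +1)
SZ@1: {G} ∪ {A} = {A,G} (union, +1)
OSZ@1: {T} ∪ {A,G} = {A,G,T} (union, +1)
JNOSZ@1: {A,G} ∩ {A,G,T} = {A,G} (intersection, +0)
JN@2: {G} ∪ {A} = {A,G} (union, +1)
SZ@2: {T} ∪ {C} = {C,T} (union, +1)
OSZ@2: {A} ∪ {C,T} = {A,C,T} (union, +1)
JNOSZ@2: {A,G} ∩ {A,C,T} = {A} (intersection, +0)
JN@3: {G} ∪ {A} = {A,G} (union, +1)
SZ@3: {A} ∪ {G} = {A,G} (union, +1)
OSZ@3: {C} ∪ {A,G} = {A,C,G} (union, +1)
JNOSZ@3: {A,G} ∩ {A,C,G} = {A,G} (intersection, +0)
JN@4: {C} ∪ {T} = {C,T} (union, +1)
SZ@4: {A} ∩ {A} = {A} (intersection, +0)
OSZ@4: {T} ∪ {A} = {A,T} (union, +1)
JNOSZ@4: {C,T} ∩ {A,T} = {T} (intersection, +0)
JN@5: {C} ∪ {A} = {A,C} (union, +1)
SZ@5: {T} ∪ {C} = {C,T} (union, +1)
OSZ@5: {T} ∩ {C,T} = {T} (intersection, +0)
JNOSZ@5: {A,C} ∪ {T} = {A,C,T} (union, +1)
JN@6: {C} ∪ {G} = {C,G} (union, +1)
SZ@6: {G} ∪ {C} = {C,G} (union, +1)
OSZ@6: {G} ∩ {C,G} = {G} (intersection, +0)
JNOSZ@6: {C,G} ∩ {G} = {G} (intersection, +0)
per-site changes: [2, 3, 3, 3, 2, 3, 2]; total = 18

A,C,T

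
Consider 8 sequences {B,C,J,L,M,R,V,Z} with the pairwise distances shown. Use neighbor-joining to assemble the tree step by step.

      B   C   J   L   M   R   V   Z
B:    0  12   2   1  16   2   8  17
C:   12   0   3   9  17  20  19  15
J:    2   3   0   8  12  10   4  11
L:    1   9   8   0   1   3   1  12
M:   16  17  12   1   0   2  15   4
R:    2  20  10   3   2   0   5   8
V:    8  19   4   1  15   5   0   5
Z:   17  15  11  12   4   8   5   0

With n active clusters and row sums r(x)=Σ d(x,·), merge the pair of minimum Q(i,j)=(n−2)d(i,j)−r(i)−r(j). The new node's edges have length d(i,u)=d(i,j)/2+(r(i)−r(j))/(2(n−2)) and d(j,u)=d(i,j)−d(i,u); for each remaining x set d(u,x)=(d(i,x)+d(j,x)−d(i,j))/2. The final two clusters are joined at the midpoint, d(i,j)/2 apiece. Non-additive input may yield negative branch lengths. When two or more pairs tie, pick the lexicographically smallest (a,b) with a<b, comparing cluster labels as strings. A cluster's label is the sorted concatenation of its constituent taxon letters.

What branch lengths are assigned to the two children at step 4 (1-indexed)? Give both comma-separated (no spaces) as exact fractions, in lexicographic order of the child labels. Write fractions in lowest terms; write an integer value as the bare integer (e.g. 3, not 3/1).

145/48,-1/48

step 1: merge (C,J) at d=3, Q=-127; branch lengths C→21/4, J→-9/4; new cluster CJ
  updated: d(B,CJ)=11/2, d(CJ,L)=7, d(CJ,M)=13, d(CJ,R)=27/2, d(CJ,V)=10, d(CJ,Z)=23/2
step 2: merge (M,Z) at d=4, Q=-177/2; branch lengths M→27/20, Z→53/20; new cluster MZ
  updated: d(B,MZ)=29/2, d(CJ,MZ)=41/4, d(L,MZ)=9/2, d(MZ,R)=3, d(MZ,V)=8
step 3: merge (B,CJ) at d=11/2, Q=-221/4; branch lengths B→27/32, CJ→149/32; new cluster BCJ
  updated: d(BCJ,L)=5/4, d(BCJ,MZ)=77/8, d(BCJ,R)=5, d(BCJ,V)=25/4
step 4: merge (MZ,R) at d=3, Q=-257/8; branch lengths MZ→145/48, R→-1/48; new cluster MRZ
  updated: d(BCJ,MRZ)=93/16, d(L,MRZ)=9/4, d(MRZ,V)=5
step 5: merge (BCJ,L) at d=5/4, Q=-245/16; branch lengths BCJ→181/64, L→-101/64; new cluster BCJL
  updated: d(BCJL,MRZ)=109/32, d(BCJL,V)=3
step 6: merge (BCJL,MRZ) at d=109/32, Q=-365/32; branch lengths BCJL→45/64, MRZ→173/64; new cluster BCJLMRZ
  updated: d(BCJLMRZ,V)=147/64
step 7: merge (BCJLMRZ,V) at d=147/64; branch lengths BCJLMRZ→147/128, V→147/128; new cluster BCJLMRVZ
final tree: ((((B:27/32,(C:21/4,J:-9/4):149/32):181/64,L:-101/64):45/64,((M:27/20,Z:53/20):145/48,R:-1/48):173/64):147/128,V:147/128)
total length: 1437/64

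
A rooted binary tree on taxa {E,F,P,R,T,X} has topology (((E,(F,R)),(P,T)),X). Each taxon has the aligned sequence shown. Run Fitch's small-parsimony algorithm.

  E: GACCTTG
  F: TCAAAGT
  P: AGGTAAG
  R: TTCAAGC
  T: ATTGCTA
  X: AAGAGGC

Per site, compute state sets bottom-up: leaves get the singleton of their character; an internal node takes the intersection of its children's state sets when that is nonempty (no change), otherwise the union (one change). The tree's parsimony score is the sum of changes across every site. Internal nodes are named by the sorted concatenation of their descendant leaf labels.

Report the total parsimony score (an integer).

22

site 0, node FR: F={T} ∩ R={T} → {T} (+0)
site 0, node EFR: E={G} ∪ FR={T} → {G,T} (+1)
site 0, node PT: P={A} ∩ T={A} → {A} (+0)
site 0, node EFPRT: EFR={G,T} ∪ PT={A} → {A,G,T} (+1)
site 0, node EFPRTX: EFPRT={A,G,T} ∩ X={A} → {A} (+0)
site 1, node FR: F={C} ∪ R={T} → {C,T} (+1)
site 1, node EFR: E={A} ∪ FR={C,T} → {A,C,T} (+1)
site 1, node PT: P={G} ∪ T={T} → {G,T} (+1)
site 1, node EFPRT: EFR={A,C,T} ∩ PT={G,T} → {T} (+0)
site 1, node EFPRTX: EFPRT={T} ∪ X={A} → {A,T} (+1)
site 2, node FR: F={A} ∪ R={C} → {A,C} (+1)
site 2, node EFR: E={C} ∩ FR={A,C} → {C} (+0)
site 2, node PT: P={G} ∪ T={T} → {G,T} (+1)
site 2, node EFPRT: EFR={C} ∪ PT={G,T} → {C,G,T} (+1)
site 2, node EFPRTX: EFPRT={C,G,T} ∩ X={G} → {G} (+0)
site 3, node FR: F={A} ∩ R={A} → {A} (+0)
site 3, node EFR: E={C} ∪ FR={A} → {A,C} (+1)
site 3, node PT: P={T} ∪ T={G} → {G,T} (+1)
site 3, node EFPRT: EFR={A,C} ∪ PT={G,T} → {A,C,G,T} (+1)
site 3, node EFPRTX: EFPRT={A,C,G,T} ∩ X={A} → {A} (+0)
site 4, node FR: F={A} ∩ R={A} → {A} (+0)
site 4, node EFR: E={T} ∪ FR={A} → {A,T} (+1)
site 4, node PT: P={A} ∪ T={C} → {A,C} (+1)
site 4, node EFPRT: EFR={A,T} ∩ PT={A,C} → {A} (+0)
site 4, node EFPRTX: EFPRT={A} ∪ X={G} → {A,G} (+1)
site 5, node FR: F={G} ∩ R={G} → {G} (+0)
site 5, node EFR: E={T} ∪ FR={G} → {G,T} (+1)
site 5, node PT: P={A} ∪ T={T} → {A,T} (+1)
site 5, node EFPRT: EFR={G,T} ∩ PT={A,T} → {T} (+0)
site 5, node EFPRTX: EFPRT={T} ∪ X={G} → {G,T} (+1)
site 6, node FR: F={T} ∪ R={C} → {C,T} (+1)
site 6, node EFR: E={G} ∪ FR={C,T} → {C,G,T} (+1)
site 6, node PT: P={G} ∪ T={A} → {A,G} (+1)
site 6, node EFPRT: EFR={C,G,T} ∩ PT={A,G} → {G} (+0)
site 6, node EFPRTX: EFPRT={G} ∪ X={C} → {C,G} (+1)
per-site changes: [2, 4, 3, 3, 3, 3, 4]; total = 22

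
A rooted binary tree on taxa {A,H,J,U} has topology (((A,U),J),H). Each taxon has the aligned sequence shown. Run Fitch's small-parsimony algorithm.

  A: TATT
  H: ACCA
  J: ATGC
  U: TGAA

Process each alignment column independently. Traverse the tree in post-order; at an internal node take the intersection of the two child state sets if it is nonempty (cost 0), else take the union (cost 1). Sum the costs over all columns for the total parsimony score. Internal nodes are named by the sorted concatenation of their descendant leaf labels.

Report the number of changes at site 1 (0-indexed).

[col 0] AU: children A:{T}, U:{T} ∩→ {T}; cost 0
[col 0] AJU: children AU:{T}, J:{A} ∪→ {A,T}; cost 1
[col 0] AHJU: children AJU:{A,T}, H:{A} ∩→ {A}; cost 0
[col 1] AU: children A:{A}, U:{G} ∪→ {A,G}; cost 1
[col 1] AJU: children AU:{A,G}, J:{T} ∪→ {A,G,T}; cost 1
[col 1] AHJU: children AJU:{A,G,T}, H:{C} ∪→ {A,C,G,T}; cost 1
[col 2] AU: children A:{T}, U:{A} ∪→ {A,T}; cost 1
[col 2] AJU: children AU:{A,T}, J:{G} ∪→ {A,G,T}; cost 1
[col 2] AHJU: children AJU:{A,G,T}, H:{C} ∪→ {A,C,G,T}; cost 1
[col 3] AU: children A:{T}, U:{A} ∪→ {A,T}; cost 1
[col 3] AJU: children AU:{A,T}, J:{C} ∪→ {A,C,T}; cost 1
[col 3] AHJU: children AJU:{A,C,T}, H:{A} ∩→ {A}; cost 0
per-site changes: [1, 3, 3, 2]; total = 9

3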